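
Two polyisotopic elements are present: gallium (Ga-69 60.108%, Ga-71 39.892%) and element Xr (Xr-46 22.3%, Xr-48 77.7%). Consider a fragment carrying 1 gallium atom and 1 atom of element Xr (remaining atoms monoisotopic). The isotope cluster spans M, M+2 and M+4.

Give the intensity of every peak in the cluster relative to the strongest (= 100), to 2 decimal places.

Gallium pattern (n=1): 0.60108 : 0.39892
Element Xr pattern (n=1): 0.2230 : 0.7770
Convolve the two distributions (both contribute in 2-u steps):
  M: 0.60108×0.2230 = 0.134041
  M+2: 0.60108×0.7770 + 0.39892×0.2230 = 0.555998
  M+4: 0.39892×0.7770 = 0.309961
Scale to base peak (0.555998) = 100: 24.11 : 100.00 : 55.75

24.11 : 100.00 : 55.75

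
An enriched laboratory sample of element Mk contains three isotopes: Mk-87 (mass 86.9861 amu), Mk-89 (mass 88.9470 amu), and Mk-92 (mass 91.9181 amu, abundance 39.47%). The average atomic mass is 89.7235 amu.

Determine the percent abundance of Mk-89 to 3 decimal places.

40.325%

The remaining 60.53% is split between Mk-87 (fraction x) and Mk-89 (fraction 0.6053 − x).
Substituting: 86.9861x + 88.9470(0.6053 − x) = 53.44342593
(86.9861 − 88.9470)x = -0.39619317  ⇒  x = 0.20205, y = 0.40325
Mk-87: 20.205%, Mk-89: 40.325%.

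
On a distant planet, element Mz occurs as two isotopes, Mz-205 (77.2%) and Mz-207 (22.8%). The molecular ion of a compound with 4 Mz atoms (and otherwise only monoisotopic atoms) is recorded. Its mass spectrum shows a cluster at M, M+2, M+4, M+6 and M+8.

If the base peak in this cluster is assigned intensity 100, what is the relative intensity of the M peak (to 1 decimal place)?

84.6

Term probabilities: M 0.3552, M+2 0.4196, M+4 0.1859, M+6 0.0366, M+8 0.0027. Base peak = M+2.
P(M+2) = C(4,1) × 0.772^3 × 0.228^1 = 4 × 0.46009965 × 0.2280 = 0.419611 (base)
P(M) = C(4,0) × 0.772^4 × 0.228^0 = 1 × 0.35519693 × 1.0000 = 0.355197
Relative intensity = 0.355197 / 0.419611 × 100 = 84.6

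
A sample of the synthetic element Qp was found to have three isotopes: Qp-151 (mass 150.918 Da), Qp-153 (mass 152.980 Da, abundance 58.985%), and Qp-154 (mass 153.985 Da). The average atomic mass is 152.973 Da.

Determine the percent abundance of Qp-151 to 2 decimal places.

13.67%

Let x and y be the fractions of Qp-151 and Qp-154. Then x + y = 1 − 0.58985 = 0.41015 and 150.918x + 153.985y = 152.973 − 0.58985×152.980 = 62.737747.
Substituting: 150.918x + 153.985(0.41015 − x) = 62.737747
(150.918 − 153.985)x = -0.41920075  ⇒  x = 0.13668, y = 0.27347
Qp-151: 13.67%, Qp-154: 27.35%.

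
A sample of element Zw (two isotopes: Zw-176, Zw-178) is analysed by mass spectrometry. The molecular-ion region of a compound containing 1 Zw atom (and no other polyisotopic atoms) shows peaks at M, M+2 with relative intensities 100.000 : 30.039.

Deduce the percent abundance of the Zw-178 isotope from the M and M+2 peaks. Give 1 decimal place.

Write p for the Zw-176 fraction. I(M+2)/I(M) = [C(1,1)·p^0·(1−p)] / p^1 = 1·(1−p)/p = 30.039/100.000 = 0.3004
(1−p)/p = 0.3004/1 = 0.3004  ⇒  p = 1/(1 + 0.3004) = 0.7690
Zw-176: 76.9%, Zw-178: 23.1%.

23.1%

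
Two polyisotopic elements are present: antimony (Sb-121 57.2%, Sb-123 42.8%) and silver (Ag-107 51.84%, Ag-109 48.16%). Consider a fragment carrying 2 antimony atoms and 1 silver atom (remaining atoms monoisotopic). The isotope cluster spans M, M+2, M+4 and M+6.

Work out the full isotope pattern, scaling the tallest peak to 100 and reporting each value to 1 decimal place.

41.2 : 100.0 : 80.4 : 21.4

Antimony pattern (n=2): 0.327184 : 0.489632 : 0.183184
Silver pattern (n=1): 0.5184 : 0.4816
Convolve the two distributions (both contribute in 2-u steps):
  M: 0.327184×0.5184 = 0.169612
  M+2: 0.327184×0.4816 + 0.489632×0.5184 = 0.411397
  M+4: 0.489632×0.4816 + 0.183184×0.5184 = 0.330769
  M+6: 0.183184×0.4816 = 0.088221
Scale to base peak (0.411397) = 100: 41.2 : 100.0 : 80.4 : 21.4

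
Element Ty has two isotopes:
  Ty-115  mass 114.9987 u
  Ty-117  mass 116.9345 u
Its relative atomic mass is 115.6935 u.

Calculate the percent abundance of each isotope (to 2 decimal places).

With x = fraction of Ty-115 (so Ty-117 is 1 − x):
114.9987·x + 116.9345·(1 − x) = 115.6935
(114.9987 − 116.9345)·x = 115.6935 − 116.9345
x = -1.2410 / -1.9358 = 0.64108 → 64.11% Ty-115, 35.89% Ty-117.

Ty-115: 64.11%, Ty-117: 35.89%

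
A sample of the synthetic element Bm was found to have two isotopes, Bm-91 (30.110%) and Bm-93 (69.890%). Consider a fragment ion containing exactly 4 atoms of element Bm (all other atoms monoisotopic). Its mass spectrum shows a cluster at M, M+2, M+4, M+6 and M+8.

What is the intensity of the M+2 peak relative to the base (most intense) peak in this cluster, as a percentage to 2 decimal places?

18.56%

Binomial terms of (0.30110 + 0.69890)^4: M 0.0082, M+2 0.0763, M+4 0.2657, M+6 0.4112, M+8 0.2386 → M+6 is the base peak.
P(M+6) = C(4,3) × 0.30110^1 × 0.69890^3 = 4 × 0.3011 × 0.34138554 = 0.411165 (base)
P(M+2) = C(4,1) × 0.30110^3 × 0.69890^1 = 4 × 0.02729809 × 0.6989 = 0.076315
Relative intensity = 0.076315 / 0.411165 × 100 = 18.56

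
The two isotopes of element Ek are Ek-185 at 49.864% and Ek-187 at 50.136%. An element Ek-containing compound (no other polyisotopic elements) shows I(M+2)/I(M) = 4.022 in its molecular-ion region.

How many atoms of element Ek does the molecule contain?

4

With n Ek atoms, P(M+2)/P(M) = C(n,1)·p^(n−1)q / p^n = n·q/p = n · 0.50136/0.49864.
n = 4.022 × 0.49864/0.50136 = 4.00 ≈ 4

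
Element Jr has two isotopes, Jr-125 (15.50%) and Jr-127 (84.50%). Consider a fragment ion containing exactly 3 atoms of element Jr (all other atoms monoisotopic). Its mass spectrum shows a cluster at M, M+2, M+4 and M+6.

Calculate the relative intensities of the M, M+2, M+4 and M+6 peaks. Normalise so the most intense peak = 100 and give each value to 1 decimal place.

0.6 : 10.1 : 55.0 : 100.0

Expanding (0.1550 + 0.8450)^3:
P(M) = 0.1550^3 = 0.003724
P(M+2) = 3 × 0.1550^2 × 0.8450^1 = 0.060903
P(M+4) = 3 × 0.1550^1 × 0.8450^2 = 0.332022
P(M+6) = 0.8450^3 = 0.603351
The M+6 peak is largest (0.603351); scaling to 100 gives 0.6 : 10.1 : 55.0 : 100.0.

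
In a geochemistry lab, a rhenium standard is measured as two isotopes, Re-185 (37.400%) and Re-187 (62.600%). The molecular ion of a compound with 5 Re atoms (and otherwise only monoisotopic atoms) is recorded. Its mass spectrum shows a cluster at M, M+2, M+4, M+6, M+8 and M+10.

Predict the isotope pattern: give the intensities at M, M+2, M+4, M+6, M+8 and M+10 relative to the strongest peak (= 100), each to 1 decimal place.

2.1 : 17.8 : 59.7 : 100.0 : 83.7 : 28.0

Each Re atom is independently Re-185 (p = 0.37400) or Re-187 (q = 0.62600); the cluster is the binomial expansion (p + q)^5.
P(M) = 0.37400^5 = 0.007317
P(M+2) = 5 × 0.37400^4 × 0.62600^1 = 0.061239
P(M+4) = 10 × 0.37400^3 × 0.62600^2 = 0.205005
P(M+6) = 10 × 0.37400^2 × 0.62600^3 = 0.343136
P(M+8) = 5 × 0.37400^1 × 0.62600^4 = 0.287170
P(M+10) = 0.62600^5 = 0.096133
The M+6 peak is largest (0.343136); scaling to 100 gives 2.1 : 17.8 : 59.7 : 100.0 : 83.7 : 28.0.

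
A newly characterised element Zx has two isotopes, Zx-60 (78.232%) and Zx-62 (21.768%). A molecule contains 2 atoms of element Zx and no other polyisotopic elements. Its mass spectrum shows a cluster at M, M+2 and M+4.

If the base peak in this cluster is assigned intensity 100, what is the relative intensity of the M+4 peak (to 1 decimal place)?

7.7

Binomial terms of (0.78232 + 0.21768)^2: M 0.6120, M+2 0.3406, M+4 0.0474 → M is the base peak.
P(M) = C(2,0) × 0.78232^2 × 0.21768^0 = 1 × 0.61202458 × 1.0000 = 0.612025 (base)
P(M+4) = C(2,2) × 0.78232^0 × 0.21768^2 = 1 × 1.0000 × 0.04738458 = 0.047385
Relative intensity = 0.047385 / 0.612025 × 100 = 7.7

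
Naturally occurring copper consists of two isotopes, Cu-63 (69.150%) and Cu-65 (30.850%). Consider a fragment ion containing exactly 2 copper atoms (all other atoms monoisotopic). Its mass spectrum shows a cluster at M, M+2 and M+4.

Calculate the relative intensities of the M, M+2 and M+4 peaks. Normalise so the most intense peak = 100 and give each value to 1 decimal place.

Expanding (0.69150 + 0.30850)^2:
P(M) = 0.69150^2 = 0.478172
P(M+2) = 2 × 0.69150^1 × 0.30850^1 = 0.426656
P(M+4) = 0.30850^2 = 0.095172
The M peak is largest (0.478172); scaling to 100 gives 100.0 : 89.2 : 19.9.

100.0 : 89.2 : 19.9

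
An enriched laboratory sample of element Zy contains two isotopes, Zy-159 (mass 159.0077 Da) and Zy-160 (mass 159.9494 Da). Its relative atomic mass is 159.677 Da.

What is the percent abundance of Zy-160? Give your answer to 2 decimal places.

Let x be the fractional abundance of Zy-159; then Zy-160 has abundance 1 − x.
159.0077·x + 159.9494·(1 − x) = 159.677
(159.0077 − 159.9494)·x = 159.677 − 159.9494
x = -0.2724 / -0.9417 = 0.28926 → 28.93% Zy-159, 71.07% Zy-160.

71.07%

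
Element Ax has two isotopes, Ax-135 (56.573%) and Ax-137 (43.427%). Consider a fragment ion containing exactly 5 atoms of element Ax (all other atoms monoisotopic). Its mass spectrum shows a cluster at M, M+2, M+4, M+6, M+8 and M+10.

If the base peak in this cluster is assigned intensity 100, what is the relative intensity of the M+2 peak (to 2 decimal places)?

Binomial terms of (0.56573 + 0.43427)^5: M 0.0579, M+2 0.2224, M+4 0.3415, M+6 0.2621, M+8 0.1006, M+10 0.0154 → M+4 is the base peak.
P(M+4) = C(5,2) × 0.56573^3 × 0.43427^2 = 10 × 0.18106213 × 0.18859043 = 0.341466 (base)
P(M+2) = C(5,1) × 0.56573^4 × 0.43427^1 = 5 × 0.10243228 × 0.43427 = 0.222416
Relative intensity = 0.222416 / 0.341466 × 100 = 65.14

65.14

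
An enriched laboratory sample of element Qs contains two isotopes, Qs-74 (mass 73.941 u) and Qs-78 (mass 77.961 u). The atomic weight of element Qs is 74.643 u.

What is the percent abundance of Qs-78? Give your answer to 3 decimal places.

Let x be the fractional abundance of Qs-74; then Qs-78 has abundance 1 − x.
73.941·x + 77.961·(1 − x) = 74.643
(73.941 − 77.961)·x = 74.643 − 77.961
x = -3.318 / -4.020 = 0.82537 → 82.537% Qs-74, 17.463% Qs-78.

17.463%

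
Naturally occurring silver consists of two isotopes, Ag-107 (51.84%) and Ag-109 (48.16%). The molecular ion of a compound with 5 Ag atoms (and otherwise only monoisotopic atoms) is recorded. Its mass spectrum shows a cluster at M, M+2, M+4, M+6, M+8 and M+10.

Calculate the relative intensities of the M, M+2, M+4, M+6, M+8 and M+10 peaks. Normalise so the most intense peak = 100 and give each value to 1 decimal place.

Expanding (0.5184 + 0.4816)^5:
P(M) = 0.5184^5 = 0.037439
P(M+2) = 5 × 0.5184^4 × 0.4816^1 = 0.173907
P(M+4) = 10 × 0.5184^3 × 0.4816^2 = 0.323123
P(M+6) = 10 × 0.5184^2 × 0.4816^3 = 0.300185
P(M+8) = 5 × 0.5184^1 × 0.4816^4 = 0.139438
P(M+10) = 0.4816^5 = 0.025908
The M+4 peak is largest (0.323123); scaling to 100 gives 11.6 : 53.8 : 100.0 : 92.9 : 43.2 : 8.0.

11.6 : 53.8 : 100.0 : 92.9 : 43.2 : 8.0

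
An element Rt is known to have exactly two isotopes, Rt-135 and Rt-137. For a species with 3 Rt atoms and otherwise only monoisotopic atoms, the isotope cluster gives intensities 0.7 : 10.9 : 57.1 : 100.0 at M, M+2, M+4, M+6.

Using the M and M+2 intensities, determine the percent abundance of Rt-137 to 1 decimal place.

Let p = fractional abundance of Rt-135. I(M+2)/I(M) = [C(3,1)·p^2·(1−p)] / p^3 = 3·(1−p)/p = 10.9/0.7 = 15.5714
(1−p)/p = 15.5714/3 = 5.1905  ⇒  p = 1/(1 + 5.1905) = 0.1615
Rt-135: 16.2%, Rt-137: 83.8%.

83.8%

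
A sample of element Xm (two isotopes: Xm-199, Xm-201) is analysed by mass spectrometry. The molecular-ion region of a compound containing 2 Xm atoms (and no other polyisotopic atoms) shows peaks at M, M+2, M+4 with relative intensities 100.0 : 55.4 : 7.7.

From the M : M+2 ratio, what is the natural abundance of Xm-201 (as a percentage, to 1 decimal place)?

If p is the fraction of Xm that is Xm-199, then I(M+2)/I(M) = [C(2,1)·p^1·(1−p)] / p^2 = 2·(1−p)/p = 55.4/100.0 = 0.5540
(1−p)/p = 0.5540/2 = 0.2770  ⇒  p = 1/(1 + 0.2770) = 0.7831
Xm-199: 78.3%, Xm-201: 21.7%.

21.7%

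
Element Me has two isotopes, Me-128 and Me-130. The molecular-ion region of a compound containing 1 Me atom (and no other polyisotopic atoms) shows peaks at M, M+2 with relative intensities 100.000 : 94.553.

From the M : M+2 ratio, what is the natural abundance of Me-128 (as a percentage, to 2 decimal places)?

51.40%

Write p for the Me-128 fraction. I(M+2)/I(M) = [C(1,1)·p^0·(1−p)] / p^1 = 1·(1−p)/p = 94.553/100.000 = 0.9455
(1−p)/p = 0.9455/1 = 0.9455  ⇒  p = 1/(1 + 0.9455) = 0.5140
Me-128: 51.40%, Me-130: 48.60%.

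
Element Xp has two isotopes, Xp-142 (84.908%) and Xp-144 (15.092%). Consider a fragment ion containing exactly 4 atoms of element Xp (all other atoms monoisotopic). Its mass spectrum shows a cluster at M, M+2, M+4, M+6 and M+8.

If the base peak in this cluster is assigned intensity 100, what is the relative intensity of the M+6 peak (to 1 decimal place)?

2.2

Term probabilities: M 0.5197, M+2 0.3695, M+4 0.0985, M+6 0.0117, M+8 0.0005. Base peak = M.
P(M) = C(4,0) × 0.84908^4 × 0.15092^0 = 1 × 0.51974994 × 1.0000 = 0.519750 (base)
P(M+6) = C(4,3) × 0.84908^1 × 0.15092^3 = 4 × 0.84908 × 0.00343748 = 0.011675
Relative intensity = 0.011675 / 0.519750 × 100 = 2.2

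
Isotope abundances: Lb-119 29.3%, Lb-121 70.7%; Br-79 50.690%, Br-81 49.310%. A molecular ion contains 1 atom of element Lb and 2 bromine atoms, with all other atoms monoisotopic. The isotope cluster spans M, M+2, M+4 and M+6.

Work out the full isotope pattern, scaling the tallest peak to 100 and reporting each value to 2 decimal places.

17.73 : 77.27 : 100.00 : 40.48

Element Lb pattern (n=1): 0.2930 : 0.7070
Bromine pattern (n=2): 0.25694761 : 0.49990478 : 0.24314761
Convolve the two distributions (both contribute in 2-u steps):
  M: 0.2930×0.25694761 = 0.075286
  M+2: 0.2930×0.49990478 + 0.7070×0.25694761 = 0.328134
  M+4: 0.2930×0.24314761 + 0.7070×0.49990478 = 0.424675
  M+6: 0.7070×0.24314761 = 0.171905
Scale to base peak (0.424675) = 100: 17.73 : 77.27 : 100.00 : 40.48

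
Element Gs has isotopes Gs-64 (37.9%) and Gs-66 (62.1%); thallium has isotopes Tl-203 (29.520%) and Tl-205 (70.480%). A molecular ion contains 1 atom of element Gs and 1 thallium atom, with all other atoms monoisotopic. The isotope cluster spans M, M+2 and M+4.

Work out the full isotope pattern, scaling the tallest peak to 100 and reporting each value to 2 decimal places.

24.84 : 100.00 : 97.17

Element Gs pattern (n=1): 0.3790 : 0.6210
Thallium pattern (n=1): 0.2952 : 0.7048
Convolve the two distributions (both contribute in 2-u steps):
  M: 0.3790×0.2952 = 0.111881
  M+2: 0.3790×0.7048 + 0.6210×0.2952 = 0.450438
  M+4: 0.6210×0.7048 = 0.437681
Scale to base peak (0.450438) = 100: 24.84 : 100.00 : 97.17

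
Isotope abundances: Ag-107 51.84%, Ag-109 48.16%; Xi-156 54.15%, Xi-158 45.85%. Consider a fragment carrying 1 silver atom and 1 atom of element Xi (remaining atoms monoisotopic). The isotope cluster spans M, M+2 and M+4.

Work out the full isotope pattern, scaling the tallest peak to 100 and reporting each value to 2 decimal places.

Silver pattern (n=1): 0.5184 : 0.4816
Element Xi pattern (n=1): 0.5415 : 0.4585
Convolve the two distributions (both contribute in 2-u steps):
  M: 0.5184×0.5415 = 0.280714
  M+2: 0.5184×0.4585 + 0.4816×0.5415 = 0.498473
  M+4: 0.4816×0.4585 = 0.220814
Scale to base peak (0.498473) = 100: 56.31 : 100.00 : 44.30

56.31 : 100.00 : 44.30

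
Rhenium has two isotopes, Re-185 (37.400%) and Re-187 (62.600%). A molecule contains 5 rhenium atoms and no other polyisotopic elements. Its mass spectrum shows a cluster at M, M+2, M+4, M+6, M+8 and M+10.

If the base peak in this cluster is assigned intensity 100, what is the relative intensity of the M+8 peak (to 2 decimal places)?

Term probabilities: M 0.0073, M+2 0.0612, M+4 0.2050, M+6 0.3431, M+8 0.2872, M+10 0.0961. Base peak = M+6.
P(M+6) = C(5,3) × 0.37400^2 × 0.62600^3 = 10 × 0.139876 × 0.24531438 = 0.343136 (base)
P(M+8) = C(5,4) × 0.37400^1 × 0.62600^4 = 5 × 0.3740 × 0.1535668 = 0.287170
Relative intensity = 0.287170 / 0.343136 × 100 = 83.69

83.69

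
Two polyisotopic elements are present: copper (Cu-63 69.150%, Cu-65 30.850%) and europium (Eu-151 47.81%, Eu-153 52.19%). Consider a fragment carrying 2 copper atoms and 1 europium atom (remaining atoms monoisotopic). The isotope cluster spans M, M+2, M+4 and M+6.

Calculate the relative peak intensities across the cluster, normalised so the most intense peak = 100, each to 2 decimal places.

50.41 : 100.00 : 59.13 : 10.95

Copper pattern (n=2): 0.47817225 : 0.4266555 : 0.09517225
Europium pattern (n=1): 0.4781 : 0.5219
Convolve the two distributions (both contribute in 2-u steps):
  M: 0.47817225×0.4781 = 0.228614
  M+2: 0.47817225×0.5219 + 0.4266555×0.4781 = 0.453542
  M+4: 0.4266555×0.5219 + 0.09517225×0.4781 = 0.268173
  M+6: 0.09517225×0.5219 = 0.049670
Scale to base peak (0.453542) = 100: 50.41 : 100.00 : 59.13 : 10.95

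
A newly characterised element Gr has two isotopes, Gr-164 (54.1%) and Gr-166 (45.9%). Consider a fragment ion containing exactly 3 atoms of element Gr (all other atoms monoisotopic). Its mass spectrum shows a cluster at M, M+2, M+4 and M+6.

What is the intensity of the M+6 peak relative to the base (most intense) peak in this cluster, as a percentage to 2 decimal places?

(0.541 + 0.459)^3 gives M 0.1583, M+2 0.4030, M+4 0.3419, M+6 0.0967; the largest is M+2.
P(M+2) = C(3,1) × 0.541^2 × 0.459^1 = 3 × 0.292681 × 0.4590 = 0.403022 (base)
P(M+6) = C(3,3) × 0.541^0 × 0.459^3 = 1 × 1.0000 × 0.09670258 = 0.096703
Relative intensity = 0.096703 / 0.403022 × 100 = 23.99

23.99%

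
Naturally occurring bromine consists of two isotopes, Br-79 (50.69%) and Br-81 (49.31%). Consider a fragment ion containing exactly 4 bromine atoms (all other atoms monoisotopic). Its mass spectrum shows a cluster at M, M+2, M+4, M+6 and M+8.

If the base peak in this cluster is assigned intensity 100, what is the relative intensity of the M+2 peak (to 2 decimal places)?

68.53

Binomial terms of (0.5069 + 0.4931)^4: M 0.0660, M+2 0.2569, M+4 0.3749, M+6 0.2431, M+8 0.0591 → M+4 is the base peak.
P(M+4) = C(4,2) × 0.5069^2 × 0.4931^2 = 6 × 0.25694761 × 0.24314761 = 0.374857 (base)
P(M+2) = C(4,1) × 0.5069^3 × 0.4931^1 = 4 × 0.13024674 × 0.4931 = 0.256899
Relative intensity = 0.256899 / 0.374857 × 100 = 68.53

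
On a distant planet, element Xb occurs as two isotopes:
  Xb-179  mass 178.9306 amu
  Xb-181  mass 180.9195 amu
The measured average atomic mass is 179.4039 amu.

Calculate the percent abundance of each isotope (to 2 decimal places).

Xb-179: 76.20%, Xb-181: 23.80%

With x = fraction of Xb-179 (so Xb-181 is 1 − x):
178.9306·x + 180.9195·(1 − x) = 179.4039
(178.9306 − 180.9195)·x = 179.4039 − 180.9195
x = -1.5156 / -1.9889 = 0.76203 → 76.20% Xb-179, 23.80% Xb-181.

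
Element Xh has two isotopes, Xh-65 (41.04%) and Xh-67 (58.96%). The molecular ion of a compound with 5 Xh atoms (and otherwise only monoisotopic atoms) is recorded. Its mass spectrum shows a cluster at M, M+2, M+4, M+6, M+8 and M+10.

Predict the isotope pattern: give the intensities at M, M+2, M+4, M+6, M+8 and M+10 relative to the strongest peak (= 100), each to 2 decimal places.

Expanding (0.4104 + 0.5896)^5:
P(M) = 0.4104^5 = 0.011642
P(M+2) = 5 × 0.4104^4 × 0.5896^1 = 0.083629
P(M+4) = 10 × 0.4104^3 × 0.5896^2 = 0.240291
P(M+6) = 10 × 0.4104^2 × 0.5896^3 = 0.345213
P(M+8) = 5 × 0.4104^1 × 0.5896^4 = 0.247975
P(M+10) = 0.5896^5 = 0.071250
The M+6 peak is largest (0.345213); scaling to 100 gives 3.37 : 24.23 : 69.61 : 100.00 : 71.83 : 20.64.

3.37 : 24.23 : 69.61 : 100.00 : 71.83 : 20.64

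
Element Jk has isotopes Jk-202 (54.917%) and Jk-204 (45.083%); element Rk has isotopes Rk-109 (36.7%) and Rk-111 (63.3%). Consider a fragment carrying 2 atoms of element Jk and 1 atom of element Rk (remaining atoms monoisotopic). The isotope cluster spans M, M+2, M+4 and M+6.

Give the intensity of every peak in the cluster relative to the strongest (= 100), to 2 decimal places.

Element Jk pattern (n=2): 0.30158769 : 0.49516462 : 0.20324769
Element Rk pattern (n=1): 0.3670 : 0.6330
Convolve the two distributions (both contribute in 2-u steps):
  M: 0.30158769×0.3670 = 0.110683
  M+2: 0.30158769×0.6330 + 0.49516462×0.3670 = 0.372630
  M+4: 0.49516462×0.6330 + 0.20324769×0.3670 = 0.388031
  M+6: 0.20324769×0.6330 = 0.128656
Scale to base peak (0.388031) = 100: 28.52 : 96.03 : 100.00 : 33.16

28.52 : 96.03 : 100.00 : 33.16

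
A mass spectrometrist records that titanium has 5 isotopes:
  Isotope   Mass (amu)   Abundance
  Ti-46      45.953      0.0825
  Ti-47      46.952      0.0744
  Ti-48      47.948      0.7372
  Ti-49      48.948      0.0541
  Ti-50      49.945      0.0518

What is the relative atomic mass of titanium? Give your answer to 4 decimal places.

47.8669 amu

Weight each isotope mass by its fractional abundance: 0.0825 × 45.953 + 0.0744 × 46.952 + 0.7372 × 47.948 + 0.0541 × 48.948 + 0.0518 × 49.945
= 3.79112 + 3.49323 + 35.34727 + 2.64809 + 2.58715 = 47.86686 amu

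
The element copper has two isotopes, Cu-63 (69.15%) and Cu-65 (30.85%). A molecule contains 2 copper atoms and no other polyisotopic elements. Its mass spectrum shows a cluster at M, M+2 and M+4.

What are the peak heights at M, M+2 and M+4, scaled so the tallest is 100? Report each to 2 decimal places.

The 2 Cu atoms are independent, so intensities follow the terms of (0.6915 + 0.3085)^2.
P(M) = 0.6915^2 = 0.478172
P(M+2) = 2 × 0.6915^1 × 0.3085^1 = 0.426656
P(M+4) = 0.3085^2 = 0.095172
The M peak is largest (0.478172); scaling to 100 gives 100.00 : 89.23 : 19.90.

100.00 : 89.23 : 19.90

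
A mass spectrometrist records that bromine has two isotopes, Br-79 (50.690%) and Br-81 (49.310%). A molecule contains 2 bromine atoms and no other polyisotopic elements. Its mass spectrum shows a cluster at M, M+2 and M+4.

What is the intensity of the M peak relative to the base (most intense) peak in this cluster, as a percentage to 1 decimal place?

(0.50690 + 0.49310)^2 gives M 0.2569, M+2 0.4999, M+4 0.2431; the largest is M+2.
P(M+2) = C(2,1) × 0.50690^1 × 0.49310^1 = 2 × 0.5069 × 0.4931 = 0.499905 (base)
P(M) = C(2,0) × 0.50690^2 × 0.49310^0 = 1 × 0.25694761 × 1.0000 = 0.256948
Relative intensity = 0.256948 / 0.499905 × 100 = 51.4

51.4%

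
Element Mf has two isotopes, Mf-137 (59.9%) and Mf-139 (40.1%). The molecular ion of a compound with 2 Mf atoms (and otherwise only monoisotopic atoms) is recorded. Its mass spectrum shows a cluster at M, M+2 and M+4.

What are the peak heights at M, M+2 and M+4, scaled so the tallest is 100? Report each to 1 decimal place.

Expanding (0.599 + 0.401)^2:
P(M) = 0.599^2 = 0.358801
P(M+2) = 2 × 0.599^1 × 0.401^1 = 0.480398
P(M+4) = 0.401^2 = 0.160801
The M+2 peak is largest (0.480398); scaling to 100 gives 74.7 : 100.0 : 33.5.

74.7 : 100.0 : 33.5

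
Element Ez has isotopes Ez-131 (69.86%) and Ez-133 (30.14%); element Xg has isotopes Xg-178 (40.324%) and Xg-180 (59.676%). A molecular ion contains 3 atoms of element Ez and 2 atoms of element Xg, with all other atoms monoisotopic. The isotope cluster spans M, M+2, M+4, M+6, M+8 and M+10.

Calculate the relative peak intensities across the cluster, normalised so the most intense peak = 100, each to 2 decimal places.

Element Ez pattern (n=3): 0.34094611 : 0.44128754 : 0.19038658 : 0.02737977
Element Xg pattern (n=2): 0.1626025 : 0.481275 : 0.3561225
Convolve the two distributions (both contribute in 2-u steps):
  M: 0.34094611×0.1626025 = 0.055439
  M+2: 0.34094611×0.481275 + 0.44128754×0.1626025 = 0.235843
  M+4: 0.34094611×0.3561225 + 0.44128754×0.481275 + 0.19038658×0.1626025 = 0.364757
  M+6: 0.44128754×0.3561225 + 0.19038658×0.481275 + 0.02737977×0.1626025 = 0.253233
  M+8: 0.19038658×0.3561225 + 0.02737977×0.481275 = 0.080978
  M+10: 0.02737977×0.3561225 = 0.009751
Scale to base peak (0.364757) = 100: 15.20 : 64.66 : 100.00 : 69.43 : 22.20 : 2.67

15.20 : 64.66 : 100.00 : 69.43 : 22.20 : 2.67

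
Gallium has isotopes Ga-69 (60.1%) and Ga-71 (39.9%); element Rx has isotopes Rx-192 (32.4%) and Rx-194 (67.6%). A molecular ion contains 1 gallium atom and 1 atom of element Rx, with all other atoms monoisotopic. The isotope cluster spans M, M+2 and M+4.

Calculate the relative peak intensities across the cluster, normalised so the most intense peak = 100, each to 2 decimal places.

36.36 : 100.00 : 50.36

Gallium pattern (n=1): 0.6010 : 0.3990
Element Rx pattern (n=1): 0.3240 : 0.6760
Convolve the two distributions (both contribute in 2-u steps):
  M: 0.6010×0.3240 = 0.194724
  M+2: 0.6010×0.6760 + 0.3990×0.3240 = 0.535552
  M+4: 0.3990×0.6760 = 0.269724
Scale to base peak (0.535552) = 100: 36.36 : 100.00 : 50.36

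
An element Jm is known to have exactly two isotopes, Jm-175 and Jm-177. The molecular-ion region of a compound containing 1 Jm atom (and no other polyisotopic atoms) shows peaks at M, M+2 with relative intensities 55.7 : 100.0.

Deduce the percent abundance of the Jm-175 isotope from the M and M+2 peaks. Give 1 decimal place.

35.8%

Write p for the Jm-175 fraction. I(M+2)/I(M) = [C(1,1)·p^0·(1−p)] / p^1 = 1·(1−p)/p = 100.0/55.7 = 1.7953
(1−p)/p = 1.7953/1 = 1.7953  ⇒  p = 1/(1 + 1.7953) = 0.3577
Jm-175: 35.8%, Jm-177: 64.2%.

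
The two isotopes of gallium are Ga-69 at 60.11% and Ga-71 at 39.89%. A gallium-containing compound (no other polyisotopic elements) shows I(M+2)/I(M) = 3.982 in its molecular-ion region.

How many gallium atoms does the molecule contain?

With n Ga atoms, P(M+2)/P(M) = C(n,1)·p^(n−1)q / p^n = n·q/p = n · 0.3989/0.6011.
n = 3.982 × 0.6011/0.3989 = 6.00 ≈ 6

6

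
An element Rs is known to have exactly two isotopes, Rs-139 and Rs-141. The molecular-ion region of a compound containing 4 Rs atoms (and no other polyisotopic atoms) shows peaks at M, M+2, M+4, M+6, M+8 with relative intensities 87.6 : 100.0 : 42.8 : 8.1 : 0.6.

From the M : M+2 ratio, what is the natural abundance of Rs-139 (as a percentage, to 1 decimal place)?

77.8%

If p is the fraction of Rs that is Rs-139, then I(M+2)/I(M) = [C(4,1)·p^3·(1−p)] / p^4 = 4·(1−p)/p = 100.0/87.6 = 1.1416
(1−p)/p = 1.1416/4 = 0.2854  ⇒  p = 1/(1 + 0.2854) = 0.7780
Rs-139: 77.8%, Rs-141: 22.2%.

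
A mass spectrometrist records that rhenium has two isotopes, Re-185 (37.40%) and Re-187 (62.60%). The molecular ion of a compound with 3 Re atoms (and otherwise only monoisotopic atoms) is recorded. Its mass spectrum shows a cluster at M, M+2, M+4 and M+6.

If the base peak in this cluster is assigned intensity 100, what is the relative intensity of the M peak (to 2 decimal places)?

(0.3740 + 0.6260)^3 gives M 0.0523, M+2 0.2627, M+4 0.4397, M+6 0.2453; the largest is M+4.
P(M+4) = C(3,2) × 0.3740^1 × 0.6260^2 = 3 × 0.3740 × 0.391876 = 0.439685 (base)
P(M) = C(3,0) × 0.3740^3 × 0.6260^0 = 1 × 0.05231362 × 1.0000 = 0.052314
Relative intensity = 0.052314 / 0.439685 × 100 = 11.90

11.90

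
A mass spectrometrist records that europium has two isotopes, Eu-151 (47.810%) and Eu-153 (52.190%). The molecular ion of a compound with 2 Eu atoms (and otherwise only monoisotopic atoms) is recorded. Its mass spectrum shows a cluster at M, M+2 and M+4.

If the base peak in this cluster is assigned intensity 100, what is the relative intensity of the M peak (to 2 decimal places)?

45.80

Term probabilities: M 0.2286, M+2 0.4990, M+4 0.2724. Base peak = M+2.
P(M+2) = C(2,1) × 0.47810^1 × 0.52190^1 = 2 × 0.4781 × 0.5219 = 0.499041 (base)
P(M) = C(2,0) × 0.47810^2 × 0.52190^0 = 1 × 0.22857961 × 1.0000 = 0.228580
Relative intensity = 0.228580 / 0.499041 × 100 = 45.80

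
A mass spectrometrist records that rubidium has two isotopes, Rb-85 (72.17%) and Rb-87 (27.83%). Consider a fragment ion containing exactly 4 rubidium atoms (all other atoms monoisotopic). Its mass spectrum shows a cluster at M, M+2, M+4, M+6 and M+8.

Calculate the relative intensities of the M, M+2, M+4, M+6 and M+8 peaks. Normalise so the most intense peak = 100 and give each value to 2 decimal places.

64.83 : 100.00 : 57.84 : 14.87 : 1.43

Expanding (0.7217 + 0.2783)^4:
P(M) = 0.7217^4 = 0.271286
P(M+2) = 4 × 0.7217^3 × 0.2783^1 = 0.418450
P(M+4) = 6 × 0.7217^2 × 0.2783^2 = 0.242042
P(M+6) = 4 × 0.7217^1 × 0.2783^3 = 0.062224
P(M+8) = 0.2783^4 = 0.005999
The M+2 peak is largest (0.418450); scaling to 100 gives 64.83 : 100.00 : 57.84 : 14.87 : 1.43.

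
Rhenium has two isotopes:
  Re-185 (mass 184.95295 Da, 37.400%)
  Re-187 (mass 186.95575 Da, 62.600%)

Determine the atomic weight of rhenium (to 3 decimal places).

186.207 Da

Average mass = Σ (abundance × isotope mass) = 0.37400 × 184.95295 + 0.62600 × 186.95575
= 69.172403 + 117.034300 = 186.206703 Da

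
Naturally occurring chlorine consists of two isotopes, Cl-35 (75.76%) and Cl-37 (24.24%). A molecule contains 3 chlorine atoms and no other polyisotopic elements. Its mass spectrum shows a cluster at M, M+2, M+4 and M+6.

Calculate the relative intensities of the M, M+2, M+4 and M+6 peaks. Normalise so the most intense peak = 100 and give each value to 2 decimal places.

100.00 : 95.99 : 30.71 : 3.28

Expanding (0.7576 + 0.2424)^3:
P(M) = 0.7576^3 = 0.434830
P(M+2) = 3 × 0.7576^2 × 0.2424^1 = 0.417382
P(M+4) = 3 × 0.7576^1 × 0.2424^2 = 0.133545
P(M+6) = 0.2424^3 = 0.014243
The M peak is largest (0.434830); scaling to 100 gives 100.00 : 95.99 : 30.71 : 3.28.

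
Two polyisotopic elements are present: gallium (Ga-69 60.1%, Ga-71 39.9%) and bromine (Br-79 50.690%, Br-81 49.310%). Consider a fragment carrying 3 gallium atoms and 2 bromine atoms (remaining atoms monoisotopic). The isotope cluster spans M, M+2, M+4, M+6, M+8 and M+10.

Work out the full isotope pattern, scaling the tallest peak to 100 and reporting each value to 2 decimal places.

Gallium pattern (n=3): 0.2170818 : 0.4323576 : 0.2870394 : 0.0635212
Bromine pattern (n=2): 0.25694761 : 0.49990478 : 0.24314761
Convolve the two distributions (both contribute in 2-u steps):
  M: 0.2170818×0.25694761 = 0.055779
  M+2: 0.2170818×0.49990478 + 0.4323576×0.25694761 = 0.219613
  M+4: 0.2170818×0.24314761 + 0.4323576×0.49990478 + 0.2870394×0.25694761 = 0.342675
  M+6: 0.4323576×0.24314761 + 0.2870394×0.49990478 + 0.0635212×0.25694761 = 0.264941
  M+8: 0.2870394×0.24314761 + 0.0635212×0.49990478 = 0.101547
  M+10: 0.0635212×0.24314761 = 0.015445
Scale to base peak (0.342675) = 100: 16.28 : 64.09 : 100.00 : 77.32 : 29.63 : 4.51

16.28 : 64.09 : 100.00 : 77.32 : 29.63 : 4.51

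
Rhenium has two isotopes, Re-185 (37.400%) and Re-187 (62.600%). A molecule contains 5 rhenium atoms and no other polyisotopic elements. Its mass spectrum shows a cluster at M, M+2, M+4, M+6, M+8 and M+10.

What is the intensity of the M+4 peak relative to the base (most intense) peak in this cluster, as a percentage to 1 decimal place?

Binomial terms of (0.37400 + 0.62600)^5: M 0.0073, M+2 0.0612, M+4 0.2050, M+6 0.3431, M+8 0.2872, M+10 0.0961 → M+6 is the base peak.
P(M+6) = C(5,3) × 0.37400^2 × 0.62600^3 = 10 × 0.139876 × 0.24531438 = 0.343136 (base)
P(M+4) = C(5,2) × 0.37400^3 × 0.62600^2 = 10 × 0.05231362 × 0.391876 = 0.205005
Relative intensity = 0.205005 / 0.343136 × 100 = 59.7

59.7%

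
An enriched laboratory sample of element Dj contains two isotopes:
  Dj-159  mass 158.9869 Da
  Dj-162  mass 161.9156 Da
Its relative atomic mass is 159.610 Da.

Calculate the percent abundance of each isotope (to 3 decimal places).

Writing the weighted mean with unknown fraction x of Dj-159:
158.9869·x + 161.9156·(1 − x) = 159.610
(158.9869 − 161.9156)·x = 159.610 − 161.9156
x = -2.3056 / -2.9287 = 0.78724 → 78.724% Dj-159, 21.276% Dj-162.

Dj-159: 78.724%, Dj-162: 21.276%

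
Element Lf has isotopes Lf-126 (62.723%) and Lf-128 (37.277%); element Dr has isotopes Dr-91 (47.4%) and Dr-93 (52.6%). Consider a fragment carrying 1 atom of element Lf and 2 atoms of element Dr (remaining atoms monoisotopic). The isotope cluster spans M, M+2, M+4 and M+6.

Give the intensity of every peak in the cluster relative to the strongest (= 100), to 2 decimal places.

35.54 : 100.00 : 90.64 : 26.01

Element Lf pattern (n=1): 0.62723 : 0.37277
Element Dr pattern (n=2): 0.224676 : 0.498648 : 0.276676
Convolve the two distributions (both contribute in 2-u steps):
  M: 0.62723×0.224676 = 0.140924
  M+2: 0.62723×0.498648 + 0.37277×0.224676 = 0.396519
  M+4: 0.62723×0.276676 + 0.37277×0.498648 = 0.359421
  M+6: 0.37277×0.276676 = 0.103137
Scale to base peak (0.396519) = 100: 35.54 : 100.00 : 90.64 : 26.01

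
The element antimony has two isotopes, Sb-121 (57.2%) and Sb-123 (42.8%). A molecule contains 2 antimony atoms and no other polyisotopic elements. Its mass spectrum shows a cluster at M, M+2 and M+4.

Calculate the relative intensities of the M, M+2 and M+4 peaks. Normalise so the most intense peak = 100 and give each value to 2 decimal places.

66.82 : 100.00 : 37.41

Expanding (0.572 + 0.428)^2:
P(M) = 0.572^2 = 0.327184
P(M+2) = 2 × 0.572^1 × 0.428^1 = 0.489632
P(M+4) = 0.428^2 = 0.183184
The M+2 peak is largest (0.489632); scaling to 100 gives 66.82 : 100.00 : 37.41.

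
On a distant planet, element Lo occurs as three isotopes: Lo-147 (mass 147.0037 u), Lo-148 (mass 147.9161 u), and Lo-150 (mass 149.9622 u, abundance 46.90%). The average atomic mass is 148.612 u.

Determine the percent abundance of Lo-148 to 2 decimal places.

Let x and y be the fractions of Lo-147 and Lo-148. Then x + y = 1 − 0.4690 = 0.5310 and 147.0037x + 147.9161y = 148.612 − 0.4690×149.9622 = 78.2797282.
Substituting: 147.0037x + 147.9161(0.5310 − x) = 78.2797282
(147.0037 − 147.9161)x = -0.2637209  ⇒  x = 0.28904, y = 0.24196
Lo-147: 28.90%, Lo-148: 24.20%.

24.20%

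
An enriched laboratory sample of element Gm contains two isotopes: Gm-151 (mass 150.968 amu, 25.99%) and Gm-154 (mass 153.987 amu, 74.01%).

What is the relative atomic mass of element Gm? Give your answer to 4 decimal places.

153.2024 amu

Average mass = Σ (abundance × isotope mass) = 0.2599 × 150.968 + 0.7401 × 153.987
= 39.23658 + 113.96578 = 153.20236 amu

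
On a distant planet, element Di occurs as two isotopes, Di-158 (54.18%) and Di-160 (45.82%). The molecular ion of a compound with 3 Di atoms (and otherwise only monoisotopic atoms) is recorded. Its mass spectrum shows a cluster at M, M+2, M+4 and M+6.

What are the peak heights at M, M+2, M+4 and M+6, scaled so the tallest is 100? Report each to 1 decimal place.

39.4 : 100.0 : 84.6 : 23.8

Expanding (0.5418 + 0.4582)^3:
P(M) = 0.5418^3 = 0.159044
P(M+2) = 3 × 0.5418^2 × 0.4582^1 = 0.403510
P(M+4) = 3 × 0.5418^1 × 0.4582^2 = 0.341248
P(M+6) = 0.4582^3 = 0.096198
The M+2 peak is largest (0.403510); scaling to 100 gives 39.4 : 100.0 : 84.6 : 23.8.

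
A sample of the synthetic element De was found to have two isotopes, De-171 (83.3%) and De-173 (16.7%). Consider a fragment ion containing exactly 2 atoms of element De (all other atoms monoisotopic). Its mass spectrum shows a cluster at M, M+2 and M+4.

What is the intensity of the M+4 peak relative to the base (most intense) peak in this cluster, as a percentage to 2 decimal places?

(0.833 + 0.167)^2 gives M 0.6939, M+2 0.2782, M+4 0.0279; the largest is M.
P(M) = C(2,0) × 0.833^2 × 0.167^0 = 1 × 0.693889 × 1.0000 = 0.693889 (base)
P(M+4) = C(2,2) × 0.833^0 × 0.167^2 = 1 × 1.0000 × 0.027889 = 0.027889
Relative intensity = 0.027889 / 0.693889 × 100 = 4.02

4.02%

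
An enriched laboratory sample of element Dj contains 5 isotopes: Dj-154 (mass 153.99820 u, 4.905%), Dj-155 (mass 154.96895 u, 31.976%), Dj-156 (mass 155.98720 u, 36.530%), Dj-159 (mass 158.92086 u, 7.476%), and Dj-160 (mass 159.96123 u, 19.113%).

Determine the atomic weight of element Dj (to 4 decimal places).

Weight each isotope mass by its fractional abundance: 0.04905 × 153.99820 + 0.31976 × 154.96895 + 0.36530 × 155.98720 + 0.07476 × 158.92086 + 0.19113 × 159.96123
= 7.553612 + 49.552871 + 56.982124 + 11.880923 + 30.573390 = 156.542920 u

156.5429 u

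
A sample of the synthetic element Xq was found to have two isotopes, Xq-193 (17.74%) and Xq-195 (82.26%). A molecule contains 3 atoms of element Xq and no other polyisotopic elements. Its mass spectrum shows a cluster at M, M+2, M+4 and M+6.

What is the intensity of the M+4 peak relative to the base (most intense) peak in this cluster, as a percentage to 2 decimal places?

64.70%

(0.1774 + 0.8226)^3 gives M 0.0056, M+2 0.0777, M+4 0.3601, M+6 0.5566; the largest is M+6.
P(M+6) = C(3,3) × 0.1774^0 × 0.8226^3 = 1 × 1.0000 × 0.55662937 = 0.556629 (base)
P(M+4) = C(3,2) × 0.1774^1 × 0.8226^2 = 3 × 0.1774 × 0.67667076 = 0.360124
Relative intensity = 0.360124 / 0.556629 × 100 = 64.70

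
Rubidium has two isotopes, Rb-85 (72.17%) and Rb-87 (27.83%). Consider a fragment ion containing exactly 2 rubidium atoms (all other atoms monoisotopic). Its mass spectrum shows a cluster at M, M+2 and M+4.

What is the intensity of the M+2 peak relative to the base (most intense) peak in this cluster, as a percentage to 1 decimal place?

77.1%

(0.7217 + 0.2783)^2 gives M 0.5209, M+2 0.4017, M+4 0.0775; the largest is M.
P(M) = C(2,0) × 0.7217^2 × 0.2783^0 = 1 × 0.52085089 × 1.0000 = 0.520851 (base)
P(M+2) = C(2,1) × 0.7217^1 × 0.2783^1 = 2 × 0.7217 × 0.2783 = 0.401698
Relative intensity = 0.401698 / 0.520851 × 100 = 77.1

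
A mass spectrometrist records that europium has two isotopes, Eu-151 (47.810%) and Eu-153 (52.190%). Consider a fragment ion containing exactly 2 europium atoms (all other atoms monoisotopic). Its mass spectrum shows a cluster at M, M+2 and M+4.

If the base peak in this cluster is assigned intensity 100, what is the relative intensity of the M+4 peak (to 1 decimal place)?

Term probabilities: M 0.2286, M+2 0.4990, M+4 0.2724. Base peak = M+2.
P(M+2) = C(2,1) × 0.47810^1 × 0.52190^1 = 2 × 0.4781 × 0.5219 = 0.499041 (base)
P(M+4) = C(2,2) × 0.47810^0 × 0.52190^2 = 1 × 1.0000 × 0.27237961 = 0.272380
Relative intensity = 0.272380 / 0.499041 × 100 = 54.6

54.6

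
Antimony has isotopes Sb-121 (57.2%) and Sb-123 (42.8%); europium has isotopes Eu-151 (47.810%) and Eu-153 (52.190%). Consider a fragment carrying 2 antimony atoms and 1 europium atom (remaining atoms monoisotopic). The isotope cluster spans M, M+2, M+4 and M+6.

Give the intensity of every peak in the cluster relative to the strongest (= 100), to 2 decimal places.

38.64 : 100.00 : 84.75 : 23.61

Antimony pattern (n=2): 0.327184 : 0.489632 : 0.183184
Europium pattern (n=1): 0.4781 : 0.5219
Convolve the two distributions (both contribute in 2-u steps):
  M: 0.327184×0.4781 = 0.156427
  M+2: 0.327184×0.5219 + 0.489632×0.4781 = 0.404850
  M+4: 0.489632×0.5219 + 0.183184×0.4781 = 0.343119
  M+6: 0.183184×0.5219 = 0.095604
Scale to base peak (0.404850) = 100: 38.64 : 100.00 : 84.75 : 23.61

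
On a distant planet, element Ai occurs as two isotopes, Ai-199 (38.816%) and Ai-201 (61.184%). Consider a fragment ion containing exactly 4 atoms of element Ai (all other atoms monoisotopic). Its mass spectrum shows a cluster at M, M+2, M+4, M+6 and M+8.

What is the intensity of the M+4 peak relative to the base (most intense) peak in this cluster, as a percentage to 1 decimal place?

Term probabilities: M 0.0227, M+2 0.1431, M+4 0.3384, M+6 0.3556, M+8 0.1401. Base peak = M+6.
P(M+6) = C(4,3) × 0.38816^1 × 0.61184^3 = 4 × 0.38816 × 0.22904119 = 0.355619 (base)
P(M+4) = C(4,2) × 0.38816^2 × 0.61184^2 = 6 × 0.15066819 × 0.37434819 = 0.338414
Relative intensity = 0.338414 / 0.355619 × 100 = 95.2

95.2%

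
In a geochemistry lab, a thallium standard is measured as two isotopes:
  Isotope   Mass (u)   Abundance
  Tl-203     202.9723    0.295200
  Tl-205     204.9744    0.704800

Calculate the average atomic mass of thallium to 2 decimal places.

204.38 u

Weight each isotope mass by its fractional abundance: 0.295200 × 202.9723 + 0.704800 × 204.9744
= 59.91742 + 144.46596 = 204.38338 u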